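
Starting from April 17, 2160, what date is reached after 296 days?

February 7, 2161

Apr has 30 days: +14 → May 1, 2160 (282 left).
May has 31 days: +31 → Jun 1, 2160 (251 left).
Jun has 30 days: +30 → Jul 1, 2160 (221 left).
Jul has 31 days: +31 → Aug 1, 2160 (190 left).
Aug has 31 days: +31 → Sep 1, 2160 (159 left).
Sep has 30 days: +30 → Oct 1, 2160 (129 left).
Oct has 31 days: +31 → Nov 1, 2160 (98 left).
Nov has 30 days: +30 → Dec 1, 2160 (68 left).
Dec has 31 days: +31 → Jan 1, 2161 (37 left).
Jan has 31 days: +31 → Feb 1, 2161 (6 left).
+6 → Feb 7, 2161.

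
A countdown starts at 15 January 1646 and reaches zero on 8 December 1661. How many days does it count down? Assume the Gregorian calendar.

Jan 15, 1646 → Jan 15, 1647: 365 days.
Jan 15, 1647 → Jan 15, 1648: 365 days.
Jan 15, 1648 → Jan 15, 1649: 366 days (Feb 29, 1648 is in that span).
Jan 15, 1649 → Jan 15, 1650: 365 days.
Jan 15, 1650 → Jan 15, 1651: 365 days.
Jan 15, 1651 → Jan 15, 1652: 365 days.
Jan 15, 1652 → Jan 15, 1653: 366 days (Feb 29, 1652 is in that span).
Jan 15, 1653 → Jan 15, 1654: 365 days.
Jan 15, 1654 → Jan 15, 1655: 365 days.
Jan 15, 1655 → Jan 15, 1656: 365 days.
Jan 15, 1656 → Jan 15, 1657: 366 days (Feb 29, 1656 is in that span).
Jan 15, 1657 → Jan 15, 1658: 365 days.
Jan 15, 1658 → Jan 15, 1659: 365 days.
Jan 15, 1659 → Jan 15, 1660: 365 days.
Jan 15, 1660 → Jan 15, 1661: 366 days (Feb 29, 1660 is in that span).
Jan 15, 1661 → Feb 15, 1661: 31 days (January has 31).
Feb 15, 1661 → Mar 15, 1661: 28 days (February has 28).
Mar 15, 1661 → Apr 15, 1661: 31 days (March has 31).
Apr 15, 1661 → May 15, 1661: 30 days (April has 30).
May 15, 1661 → Jun 15, 1661: 31 days (May has 31).
Jun 15, 1661 → Jul 15, 1661: 30 days (June has 30).
Jul 15, 1661 → Aug 15, 1661: 31 days (July has 31).
Aug 15, 1661 → Sep 15, 1661: 31 days (August has 31).
Sep 15, 1661 → Oct 15, 1661: 30 days (September has 30).
Oct 15, 1661 → Nov 15, 1661: 31 days (October has 31).
Nov 15, 1661 → Dec 8, 1661: 23 days.
Total: 5806 days.

5806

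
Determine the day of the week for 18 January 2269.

Doomsday rule: the anchor day for the 2200s is Friday. For year 69: 69÷12 = 5 r 9, and 9÷4 = 2, so 5+9+2 = 16.
Friday + 16 ≡ Sunday — that's 2269's doomsday.
In January the doomsday date is Jan 3 (2269 is not a leap year).
Jan 18 is 15 days after Jan 3; 15 mod 7 = 1, so Sunday + 1 = Monday.

Monday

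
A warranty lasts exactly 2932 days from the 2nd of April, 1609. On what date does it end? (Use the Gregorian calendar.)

+365 (one year) → Apr 2, 1610 (2567 left).
+365 (one year) → Apr 2, 1611 (2202 left).
+366 (one year; includes Feb 29, 1612) → Apr 2, 1612 (1836 left).
+365 (one year) → Apr 2, 1613 (1471 left).
+365 (one year) → Apr 2, 1614 (1106 left).
+365 (one year) → Apr 2, 1615 (741 left).
+366 (one year; includes Feb 29, 1616) → Apr 2, 1616 (375 left).
Apr has 30 days: +29 → May 1, 1616 (346 left).
May has 31 days: +31 → Jun 1, 1616 (315 left).
Jun has 30 days: +30 → Jul 1, 1616 (285 left).
Jul has 31 days: +31 → Aug 1, 1616 (254 left).
Aug has 31 days: +31 → Sep 1, 1616 (223 left).
Sep has 30 days: +30 → Oct 1, 1616 (193 left).
Oct has 31 days: +31 → Nov 1, 1616 (162 left).
Nov has 30 days: +30 → Dec 1, 1616 (132 left).
Dec has 31 days: +31 → Jan 1, 1617 (101 left).
Jan has 31 days: +31 → Feb 1, 1617 (70 left).
Feb has 28 days: +28 → Mar 1, 1617 (42 left).
Mar has 31 days: +31 → Apr 1, 1617 (11 left).
+11 → Apr 12, 1617.

April 12, 1617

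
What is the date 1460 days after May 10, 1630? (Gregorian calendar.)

+365 (one year) → May 10, 1631 (1095 left).
+366 (one year; includes Feb 29, 1632) → May 10, 1632 (729 left).
+365 (one year) → May 10, 1633 (364 left).
May has 31 days: +22 → Jun 1, 1633 (342 left).
Jun has 30 days: +30 → Jul 1, 1633 (312 left).
Jul has 31 days: +31 → Aug 1, 1633 (281 left).
Aug has 31 days: +31 → Sep 1, 1633 (250 left).
Sep has 30 days: +30 → Oct 1, 1633 (220 left).
Oct has 31 days: +31 → Nov 1, 1633 (189 left).
Nov has 30 days: +30 → Dec 1, 1633 (159 left).
Dec has 31 days: +31 → Jan 1, 1634 (128 left).
Jan has 31 days: +31 → Feb 1, 1634 (97 left).
Feb has 28 days: +28 → Mar 1, 1634 (69 left).
Mar has 31 days: +31 → Apr 1, 1634 (38 left).
Apr has 30 days: +30 → May 1, 1634 (8 left).
+8 → May 9, 1634.

May 9, 1634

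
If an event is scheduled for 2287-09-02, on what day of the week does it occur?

Doomsday rule: the anchor day for the 2200s is Friday. For year 87: 87÷12 = 7 r 3, and 3÷4 = 0, so 7+3+0 = 10.
Friday + 10 ≡ Monday — that's 2287's doomsday.
In September the doomsday date is Sep 5.
Sep 2 is 3 days before Sep 5; 3 mod 7 = 3, so Monday − 3 = Friday.

Friday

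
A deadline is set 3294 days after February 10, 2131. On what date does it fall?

February 17, 2140

+365 (one year) → Feb 10, 2132 (2929 left).
+366 (one year; includes Feb 29, 2132) → Feb 10, 2133 (2563 left).
+365 (one year) → Feb 10, 2134 (2198 left).
+365 (one year) → Feb 10, 2135 (1833 left).
+365 (one year) → Feb 10, 2136 (1468 left).
+366 (one year; includes Feb 29, 2136) → Feb 10, 2137 (1102 left).
+365 (one year) → Feb 10, 2138 (737 left).
+365 (one year) → Feb 10, 2139 (372 left).
Feb has 28 days: +19 → Mar 1, 2139 (353 left).
Mar has 31 days: +31 → Apr 1, 2139 (322 left).
Apr has 30 days: +30 → May 1, 2139 (292 left).
May has 31 days: +31 → Jun 1, 2139 (261 left).
Jun has 30 days: +30 → Jul 1, 2139 (231 left).
Jul has 31 days: +31 → Aug 1, 2139 (200 left).
Aug has 31 days: +31 → Sep 1, 2139 (169 left).
Sep has 30 days: +30 → Oct 1, 2139 (139 left).
Oct has 31 days: +31 → Nov 1, 2139 (108 left).
Nov has 30 days: +30 → Dec 1, 2139 (78 left).
Dec has 31 days: +31 → Jan 1, 2140 (47 left).
Jan has 31 days: +31 → Feb 1, 2140 (16 left).
+16 → Feb 17, 2140.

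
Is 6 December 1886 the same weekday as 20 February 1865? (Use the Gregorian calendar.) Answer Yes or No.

Yes

From Feb 20, 1865 to Dec 6, 1886 is 7959 days.
7959 mod 7 = 0, so they are the same weekday.
(Feb 20, 1865 is a Monday; Dec 6, 1886 is a Monday.)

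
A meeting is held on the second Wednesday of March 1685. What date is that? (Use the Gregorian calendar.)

March 14, 1685

March 1, 1685 is a Thursday.
The first Wednesday is therefore March 7 (6 days later).
The second Wednesday is 7 + 1×7 = March 14.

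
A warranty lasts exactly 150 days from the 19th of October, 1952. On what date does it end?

Oct has 31 days: +13 → Nov 1, 1952 (137 left).
Nov has 30 days: +30 → Dec 1, 1952 (107 left).
Dec has 31 days: +31 → Jan 1, 1953 (76 left).
Jan has 31 days: +31 → Feb 1, 1953 (45 left).
Feb has 28 days: +28 → Mar 1, 1953 (17 left).
+17 → Mar 18, 1953.

March 18, 1953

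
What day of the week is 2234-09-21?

Doomsday rule: the anchor day for the 2200s is Friday. For year 34: 34÷12 = 2 r 10, and 10÷4 = 2, so 2+10+2 = 14.
Friday + 14 ≡ Friday — that's 2234's doomsday.
In September the doomsday date is Sep 5.
Sep 21 is 16 days after Sep 5; 16 mod 7 = 2, so Friday + 2 = Sunday.

Sunday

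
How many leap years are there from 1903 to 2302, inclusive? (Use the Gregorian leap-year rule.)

Multiples of 4 in [1903,2302]: 100.
Of those, multiples of 100: 4 (not leap unless ÷400).
Multiples of 400: 1.
Leap years = 100 − 4 + 1 = 97.

97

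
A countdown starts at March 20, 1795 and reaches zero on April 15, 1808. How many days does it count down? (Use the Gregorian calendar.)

Mar 20, 1795 → Mar 20, 1796: 366 days (Feb 29, 1796 is in that span).
Mar 20, 1796 → Mar 20, 1797: 365 days.
Mar 20, 1797 → Mar 20, 1798: 365 days.
Mar 20, 1798 → Mar 20, 1799: 365 days.
Mar 20, 1799 → Mar 20, 1800: 365 days.
Mar 20, 1800 → Mar 20, 1801: 365 days.
Mar 20, 1801 → Mar 20, 1802: 365 days.
Mar 20, 1802 → Mar 20, 1803: 365 days.
Mar 20, 1803 → Mar 20, 1804: 366 days (Feb 29, 1804 is in that span).
Mar 20, 1804 → Mar 20, 1805: 365 days.
Mar 20, 1805 → Mar 20, 1806: 365 days.
Mar 20, 1806 → Mar 20, 1807: 365 days.
Mar 20, 1807 → Apr 20, 1807: 31 days (March has 31).
Apr 20, 1807 → May 20, 1807: 30 days (April has 30).
May 20, 1807 → Jun 20, 1807: 31 days (May has 31).
Jun 20, 1807 → Jul 20, 1807: 30 days (June has 30).
Jul 20, 1807 → Aug 20, 1807: 31 days (July has 31).
Aug 20, 1807 → Sep 20, 1807: 31 days (August has 31).
Sep 20, 1807 → Oct 20, 1807: 30 days (September has 30).
Oct 20, 1807 → Nov 20, 1807: 31 days (October has 31).
Nov 20, 1807 → Dec 20, 1807: 30 days (November has 30).
Dec 20, 1807 → Jan 20, 1808: 31 days (December has 31).
Jan 20, 1808 → Feb 20, 1808: 31 days (January has 31).
Feb 20, 1808 → Mar 20, 1808: 29 days (February has 29).
Mar 20, 1808 → Apr 15, 1808: 26 days.
Total: 4774 days.

4774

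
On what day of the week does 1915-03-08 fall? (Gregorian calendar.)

Monday

Doomsday rule: the anchor day for the 1900s is Wednesday. For year 15: 15÷12 = 1 r 3, and 3÷4 = 0, so 1+3+0 = 4.
Wednesday + 4 ≡ Sunday — that's 1915's doomsday.
In March the doomsday date is Mar 14.
Mar 8 is 6 days before Mar 14; 6 mod 7 = 6, so Sunday − 6 = Monday.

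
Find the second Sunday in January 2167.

January 11, 2167

January 1, 2167 is a Thursday.
The first Sunday is therefore January 4 (3 days later).
The second Sunday is 4 + 1×7 = January 11.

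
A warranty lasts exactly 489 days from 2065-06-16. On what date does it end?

+365 (one year) → Jun 16, 2066 (124 left).
Jun has 30 days: +15 → Jul 1, 2066 (109 left).
Jul has 31 days: +31 → Aug 1, 2066 (78 left).
Aug has 31 days: +31 → Sep 1, 2066 (47 left).
Sep has 30 days: +30 → Oct 1, 2066 (17 left).
+17 → Oct 18, 2066.

October 18, 2066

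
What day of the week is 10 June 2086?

Doomsday rule: the anchor day for the 2000s is Tuesday. For year 86: 86÷12 = 7 r 2, and 2÷4 = 0, so 7+2+0 = 9.
Tuesday + 9 ≡ Thursday — that's 2086's doomsday.
In June the doomsday date is Jun 6.
Jun 10 is 4 days after Jun 6; 4 mod 7 = 4, so Thursday + 4 = Monday.

Monday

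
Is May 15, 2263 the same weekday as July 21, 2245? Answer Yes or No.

From Jul 21, 2245 to May 15, 2263 is 6507 days.
6507 mod 7 = 4, so they are different weekdays.
(Jul 21, 2245 is a Monday; May 15, 2263 is a Friday.)

No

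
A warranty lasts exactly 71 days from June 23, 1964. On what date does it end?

Jun has 30 days: +8 → Jul 1, 1964 (63 left).
Jul has 31 days: +31 → Aug 1, 1964 (32 left).
Aug has 31 days: +31 → Sep 1, 1964 (1 left).
+1 → Sep 2, 1964.

September 2, 1964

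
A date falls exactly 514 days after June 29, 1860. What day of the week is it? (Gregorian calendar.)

Monday

First find the weekday of Jun 29, 1860. Doomsday rule: the anchor day for the 1800s is Friday. For year 60: 60÷12 = 5 r 0, and 0÷4 = 0, so 5+0+0 = 5.
Friday + 5 ≡ Wednesday — that's 1860's doomsday.
In June the doomsday date is Jun 6.
Jun 29 is 23 days after Jun 6; 23 mod 7 = 2, so Wednesday + 2 = Friday.
514 mod 7 = 3, so 514 days after a Friday is Friday + 3 = Monday.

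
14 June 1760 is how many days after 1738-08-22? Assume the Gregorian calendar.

7967

Aug 22, 1738 → Aug 22, 1739: 365 days.
Aug 22, 1739 → Aug 22, 1740: 366 days (Feb 29, 1740 is in that span).
Aug 22, 1740 → Aug 22, 1741: 365 days.
Aug 22, 1741 → Aug 22, 1742: 365 days.
Aug 22, 1742 → Aug 22, 1743: 365 days.
Aug 22, 1743 → Aug 22, 1744: 366 days (Feb 29, 1744 is in that span).
Aug 22, 1744 → Aug 22, 1745: 365 days.
Aug 22, 1745 → Aug 22, 1746: 365 days.
Aug 22, 1746 → Aug 22, 1747: 365 days.
Aug 22, 1747 → Aug 22, 1748: 366 days (Feb 29, 1748 is in that span).
Aug 22, 1748 → Aug 22, 1749: 365 days.
Aug 22, 1749 → Aug 22, 1750: 365 days.
Aug 22, 1750 → Aug 22, 1751: 365 days.
Aug 22, 1751 → Aug 22, 1752: 366 days (Feb 29, 1752 is in that span).
Aug 22, 1752 → Aug 22, 1753: 365 days.
Aug 22, 1753 → Aug 22, 1754: 365 days.
Aug 22, 1754 → Aug 22, 1755: 365 days.
Aug 22, 1755 → Aug 22, 1756: 366 days (Feb 29, 1756 is in that span).
Aug 22, 1756 → Aug 22, 1757: 365 days.
Aug 22, 1757 → Aug 22, 1758: 365 days.
Aug 22, 1758 → Aug 22, 1759: 365 days.
Aug 22, 1759 → Sep 22, 1759: 31 days (August has 31).
Sep 22, 1759 → Oct 22, 1759: 30 days (September has 30).
Oct 22, 1759 → Nov 22, 1759: 31 days (October has 31).
Nov 22, 1759 → Dec 22, 1759: 30 days (November has 30).
Dec 22, 1759 → Jan 22, 1760: 31 days (December has 31).
Jan 22, 1760 → Feb 22, 1760: 31 days (January has 31).
Feb 22, 1760 → Mar 22, 1760: 29 days (February has 29).
Mar 22, 1760 → Apr 22, 1760: 31 days (March has 31).
Apr 22, 1760 → May 22, 1760: 30 days (April has 30).
May 22, 1760 → Jun 14, 1760: 23 days.
Total: 7967 days.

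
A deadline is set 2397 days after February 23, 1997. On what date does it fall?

September 17, 2003

+365 (one year) → Feb 23, 1998 (2032 left).
+365 (one year) → Feb 23, 1999 (1667 left).
+365 (one year) → Feb 23, 2000 (1302 left).
+366 (one year; includes Feb 29, 2000) → Feb 23, 2001 (936 left).
+365 (one year) → Feb 23, 2002 (571 left).
+365 (one year) → Feb 23, 2003 (206 left).
Feb has 28 days: +6 → Mar 1, 2003 (200 left).
Mar has 31 days: +31 → Apr 1, 2003 (169 left).
Apr has 30 days: +30 → May 1, 2003 (139 left).
May has 31 days: +31 → Jun 1, 2003 (108 left).
Jun has 30 days: +30 → Jul 1, 2003 (78 left).
Jul has 31 days: +31 → Aug 1, 2003 (47 left).
Aug has 31 days: +31 → Sep 1, 2003 (16 left).
+16 → Sep 17, 2003.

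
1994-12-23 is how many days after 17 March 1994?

281

Mar 17, 1994 → Apr 17, 1994: 31 days (March has 31).
Apr 17, 1994 → May 17, 1994: 30 days (April has 30).
May 17, 1994 → Jun 17, 1994: 31 days (May has 31).
Jun 17, 1994 → Jul 17, 1994: 30 days (June has 30).
Jul 17, 1994 → Aug 17, 1994: 31 days (July has 31).
Aug 17, 1994 → Sep 17, 1994: 31 days (August has 31).
Sep 17, 1994 → Oct 17, 1994: 30 days (September has 30).
Oct 17, 1994 → Nov 17, 1994: 31 days (October has 31).
Nov 17, 1994 → Dec 17, 1994: 30 days (November has 30).
Dec 17, 1994 → Dec 23, 1994: 6 days.
Total: 281 days.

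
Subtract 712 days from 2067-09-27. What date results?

−365 (one year) → Sep 27, 2066 (347 left).
−27 → Aug 31, 2066 (end of Aug, 31 days; 320 left).
−31 → Jul 31, 2066 (end of Jul, 31 days; 289 left).
−31 → Jun 30, 2066 (end of Jun, 30 days; 258 left).
−30 → May 31, 2066 (end of May, 31 days; 228 left).
−31 → Apr 30, 2066 (end of Apr, 30 days; 197 left).
−30 → Mar 31, 2066 (end of Mar, 31 days; 167 left).
−31 → Feb 28, 2066 (end of Feb, 28 days; 136 left).
−28 → Jan 31, 2066 (end of Jan, 31 days; 108 left).
−31 → Dec 31, 2065 (end of Dec, 31 days; 77 left).
−31 → Nov 30, 2065 (end of Nov, 30 days; 46 left).
−30 → Oct 31, 2065 (end of Oct, 31 days; 16 left).
−16 → Oct 15, 2065.

October 15, 2065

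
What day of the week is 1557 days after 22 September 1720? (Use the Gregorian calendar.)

First find the weekday of Sep 22, 1720. Doomsday rule: the anchor day for the 1700s is Sunday. For year 20: 20÷12 = 1 r 8, and 8÷4 = 2, so 1+8+2 = 11.
Sunday + 11 ≡ Thursday — that's 1720's doomsday.
In September the doomsday date is Sep 5.
Sep 22 is 17 days after Sep 5; 17 mod 7 = 3, so Thursday + 3 = Sunday.
1557 mod 7 = 3, so 1557 days after a Sunday is Sunday + 3 = Wednesday.

Wednesday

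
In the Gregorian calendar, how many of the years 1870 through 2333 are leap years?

Multiples of 4 in [1870,2333]: 116.
Of those, multiples of 100: 5 (not leap unless ÷400).
Multiples of 400: 1.
Leap years = 116 − 5 + 1 = 112.

112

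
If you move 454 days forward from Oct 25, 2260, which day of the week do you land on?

Oct 25, 2260 is a Thursday.
454 mod 7 = 6, so 454 days after a Thursday is Thursday + 6 = Wednesday.

Wednesday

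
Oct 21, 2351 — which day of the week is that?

Sunday

Doomsday rule: the anchor day for the 2300s is Wednesday. For year 51: 51÷12 = 4 r 3, and 3÷4 = 0, so 4+3+0 = 7.
Wednesday + 7 ≡ Wednesday — that's 2351's doomsday.
In October the doomsday date is Oct 10.
Oct 21 is 11 days after Oct 10; 11 mod 7 = 4, so Wednesday + 4 = Sunday.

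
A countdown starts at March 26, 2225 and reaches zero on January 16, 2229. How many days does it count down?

Mar 26, 2225 → Mar 26, 2226: 365 days.
Mar 26, 2226 → Mar 26, 2227: 365 days.
Mar 26, 2227 → Mar 26, 2228: 366 days (Feb 29, 2228 is in that span).
Mar 26, 2228 → Apr 26, 2228: 31 days (March has 31).
Apr 26, 2228 → May 26, 2228: 30 days (April has 30).
May 26, 2228 → Jun 26, 2228: 31 days (May has 31).
Jun 26, 2228 → Jul 26, 2228: 30 days (June has 30).
Jul 26, 2228 → Aug 26, 2228: 31 days (July has 31).
Aug 26, 2228 → Sep 26, 2228: 31 days (August has 31).
Sep 26, 2228 → Oct 26, 2228: 30 days (September has 30).
Oct 26, 2228 → Nov 26, 2228: 31 days (October has 31).
Nov 26, 2228 → Dec 26, 2228: 30 days (November has 30).
Dec 26, 2228 → Jan 16, 2229: 21 days.
Total: 1392 days.

1392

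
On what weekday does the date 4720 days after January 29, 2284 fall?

First find the weekday of Jan 29, 2284. Doomsday rule: the anchor day for the 2200s is Friday. For year 84: 84÷12 = 7 r 0, and 0÷4 = 0, so 7+0+0 = 7.
Friday + 7 ≡ Friday — that's 2284's doomsday.
In January the doomsday date is Jan 4 (2284 is a leap year (divisible by 4)).
Jan 29 is 25 days after Jan 4; 25 mod 7 = 4, so Friday + 4 = Tuesday.
4720 mod 7 = 2, so 4720 days after a Tuesday is Tuesday + 2 = Thursday.

Thursday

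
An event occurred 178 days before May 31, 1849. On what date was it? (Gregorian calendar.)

December 4, 1848

−31 → Apr 30, 1849 (end of Apr, 30 days; 147 left).
−30 → Mar 31, 1849 (end of Mar, 31 days; 117 left).
−31 → Feb 28, 1849 (end of Feb, 28 days; 86 left).
−28 → Jan 31, 1849 (end of Jan, 31 days; 58 left).
−31 → Dec 31, 1848 (end of Dec, 31 days; 27 left).
−27 → Dec 4, 1848.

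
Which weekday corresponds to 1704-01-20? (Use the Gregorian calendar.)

Sunday

Doomsday rule: the anchor day for the 1700s is Sunday. For year 04: 4÷12 = 0 r 4, and 4÷4 = 1, so 0+4+1 = 5.
Sunday + 5 ≡ Friday — that's 1704's doomsday.
In January the doomsday date is Jan 4 (1704 is a leap year (divisible by 4)).
Jan 20 is 16 days after Jan 4; 16 mod 7 = 2, so Friday + 2 = Sunday.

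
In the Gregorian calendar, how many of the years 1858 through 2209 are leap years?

Multiples of 4 in [1858,2209]: 88.
Of those, multiples of 100: 4 (not leap unless ÷400).
Multiples of 400: 1.
Leap years = 88 − 4 + 1 = 85.

85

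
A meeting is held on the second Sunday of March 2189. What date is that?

March 1, 2189 is a Sunday.
The first Sunday is therefore March 1 (same day).
The second Sunday is 1 + 1×7 = March 8.

March 8, 2189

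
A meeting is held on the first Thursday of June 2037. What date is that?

June 1, 2037 is a Monday.
The first Thursday is therefore June 4 (3 days later).

June 4, 2037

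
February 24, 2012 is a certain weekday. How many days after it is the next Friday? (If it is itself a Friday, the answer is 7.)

7

Feb 24, 2012 is a Friday.
From Friday to the next Friday is 7 days.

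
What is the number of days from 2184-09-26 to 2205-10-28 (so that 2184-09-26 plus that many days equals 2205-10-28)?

7701

Sep 26, 2184 → Sep 26, 2185: 365 days.
Sep 26, 2185 → Sep 26, 2186: 365 days.
Sep 26, 2186 → Sep 26, 2187: 365 days.
Sep 26, 2187 → Sep 26, 2188: 366 days (Feb 29, 2188 is in that span).
Sep 26, 2188 → Sep 26, 2189: 365 days.
Sep 26, 2189 → Sep 26, 2190: 365 days.
Sep 26, 2190 → Sep 26, 2191: 365 days.
Sep 26, 2191 → Sep 26, 2192: 366 days (Feb 29, 2192 is in that span).
Sep 26, 2192 → Sep 26, 2193: 365 days.
Sep 26, 2193 → Sep 26, 2194: 365 days.
Sep 26, 2194 → Sep 26, 2195: 365 days.
Sep 26, 2195 → Sep 26, 2196: 366 days (Feb 29, 2196 is in that span).
Sep 26, 2196 → Sep 26, 2197: 365 days.
Sep 26, 2197 → Sep 26, 2198: 365 days.
Sep 26, 2198 → Sep 26, 2199: 365 days.
Sep 26, 2199 → Sep 26, 2200: 365 days.
Sep 26, 2200 → Sep 26, 2201: 365 days.
Sep 26, 2201 → Sep 26, 2202: 365 days.
Sep 26, 2202 → Sep 26, 2203: 365 days.
Sep 26, 2203 → Sep 26, 2204: 366 days (Feb 29, 2204 is in that span).
Sep 26, 2204 → Oct 26, 2204: 30 days (September has 30).
Oct 26, 2204 → Nov 26, 2204: 31 days (October has 31).
Nov 26, 2204 → Dec 26, 2204: 30 days (November has 30).
Dec 26, 2204 → Jan 26, 2205: 31 days (December has 31).
Jan 26, 2205 → Feb 26, 2205: 31 days (January has 31).
Feb 26, 2205 → Mar 26, 2205: 28 days (February has 28).
Mar 26, 2205 → Apr 26, 2205: 31 days (March has 31).
Apr 26, 2205 → May 26, 2205: 30 days (April has 30).
May 26, 2205 → Jun 26, 2205: 31 days (May has 31).
Jun 26, 2205 → Jul 26, 2205: 30 days (June has 30).
Jul 26, 2205 → Aug 26, 2205: 31 days (July has 31).
Aug 26, 2205 → Sep 26, 2205: 31 days (August has 31).
Sep 26, 2205 → Oct 26, 2205: 30 days (September has 30).
Oct 26, 2205 → Oct 28, 2205: 2 days.
Total: 7701 days.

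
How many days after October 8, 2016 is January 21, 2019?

835

Oct 8, 2016 → Oct 8, 2017: 365 days.
Oct 8, 2017 → Oct 8, 2018: 365 days.
Oct 8, 2018 → Nov 8, 2018: 31 days (October has 31).
Nov 8, 2018 → Dec 8, 2018: 30 days (November has 30).
Dec 8, 2018 → Jan 8, 2019: 31 days (December has 31).
Jan 8, 2019 → Jan 21, 2019: 13 days.
Total: 835 days.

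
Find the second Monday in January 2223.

January 1, 2223 is a Wednesday.
The first Monday is therefore January 6 (5 days later).
The second Monday is 6 + 1×7 = January 13.

January 13, 2223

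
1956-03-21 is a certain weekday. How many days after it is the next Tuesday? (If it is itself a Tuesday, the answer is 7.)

Mar 21, 1956 is a Wednesday.
From Wednesday to the next Tuesday is 6 days.

6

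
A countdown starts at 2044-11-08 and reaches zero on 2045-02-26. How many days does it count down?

Nov 8, 2044 → Dec 8, 2044: 30 days (November has 30).
Dec 8, 2044 → Jan 8, 2045: 31 days (December has 31).
Jan 8, 2045 → Feb 8, 2045: 31 days (January has 31).
Feb 8, 2045 → Feb 26, 2045: 18 days.
Total: 110 days.

110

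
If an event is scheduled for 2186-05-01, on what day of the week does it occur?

Monday

Doomsday rule: the anchor day for the 2100s is Sunday. For year 86: 86÷12 = 7 r 2, and 2÷4 = 0, so 7+2+0 = 9.
Sunday + 9 ≡ Tuesday — that's 2186's doomsday.
In May the doomsday date is May 9.
May 1 is 8 days before May 9; 8 mod 7 = 1, so Tuesday − 1 = Monday.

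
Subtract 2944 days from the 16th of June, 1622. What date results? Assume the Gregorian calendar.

May 25, 1614

−365 (one year) → Jun 16, 1621 (2579 left).
−365 (one year) → Jun 16, 1620 (2214 left).
−366 (one year; includes Feb 29, 1620) → Jun 16, 1619 (1848 left).
−365 (one year) → Jun 16, 1618 (1483 left).
−365 (one year) → Jun 16, 1617 (1118 left).
−365 (one year) → Jun 16, 1616 (753 left).
−366 (one year; includes Feb 29, 1616) → Jun 16, 1615 (387 left).
−16 → May 31, 1615 (end of May, 31 days; 371 left).
−31 → Apr 30, 1615 (end of Apr, 30 days; 340 left).
−30 → Mar 31, 1615 (end of Mar, 31 days; 310 left).
−31 → Feb 28, 1615 (end of Feb, 28 days; 279 left).
−28 → Jan 31, 1615 (end of Jan, 31 days; 251 left).
−31 → Dec 31, 1614 (end of Dec, 31 days; 220 left).
−31 → Nov 30, 1614 (end of Nov, 30 days; 189 left).
−30 → Oct 31, 1614 (end of Oct, 31 days; 159 left).
−31 → Sep 30, 1614 (end of Sep, 30 days; 128 left).
−30 → Aug 31, 1614 (end of Aug, 31 days; 98 left).
−31 → Jul 31, 1614 (end of Jul, 31 days; 67 left).
−31 → Jun 30, 1614 (end of Jun, 30 days; 36 left).
−30 → May 31, 1614 (end of May, 31 days; 6 left).
−6 → May 25, 1614.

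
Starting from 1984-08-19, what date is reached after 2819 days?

May 8, 1992

+365 (one year) → Aug 19, 1985 (2454 left).
+365 (one year) → Aug 19, 1986 (2089 left).
+365 (one year) → Aug 19, 1987 (1724 left).
+366 (one year; includes Feb 29, 1988) → Aug 19, 1988 (1358 left).
+365 (one year) → Aug 19, 1989 (993 left).
+365 (one year) → Aug 19, 1990 (628 left).
+365 (one year) → Aug 19, 1991 (263 left).
Aug has 31 days: +13 → Sep 1, 1991 (250 left).
Sep has 30 days: +30 → Oct 1, 1991 (220 left).
Oct has 31 days: +31 → Nov 1, 1991 (189 left).
Nov has 30 days: +30 → Dec 1, 1991 (159 left).
Dec has 31 days: +31 → Jan 1, 1992 (128 left).
Jan has 31 days: +31 → Feb 1, 1992 (97 left).
Feb has 29 days: +29 → Mar 1, 1992 (68 left).
Mar has 31 days: +31 → Apr 1, 1992 (37 left).
Apr has 30 days: +30 → May 1, 1992 (7 left).
+7 → May 8, 1992.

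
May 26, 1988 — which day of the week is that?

Thursday

January 1, 1988 is a Friday.
Jan 1, 1988 → Feb 1, 1988: 31 days (January has 31).
Feb 1, 1988 → Mar 1, 1988: 29 days (February has 29).
Mar 1, 1988 → Apr 1, 1988: 31 days (March has 31).
Apr 1, 1988 → May 1, 1988: 30 days (April has 30).
May 1, 1988 → May 26, 1988: 25 days.
Total: 146 days.
146 mod 7 = 6, so Friday + 6 = Thursday.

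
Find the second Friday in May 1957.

May 10, 1957

May 1, 1957 is a Wednesday.
The first Friday is therefore May 3 (2 days later).
The second Friday is 3 + 1×7 = May 10.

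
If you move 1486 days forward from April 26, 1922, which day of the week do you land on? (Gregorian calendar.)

First find the weekday of Apr 26, 1922. Doomsday rule: the anchor day for the 1900s is Wednesday. For year 22: 22÷12 = 1 r 10, and 10÷4 = 2, so 1+10+2 = 13.
Wednesday + 13 ≡ Tuesday — that's 1922's doomsday.
In April the doomsday date is Apr 4.
Apr 26 is 22 days after Apr 4; 22 mod 7 = 1, so Tuesday + 1 = Wednesday.
1486 mod 7 = 2, so 1486 days after a Wednesday is Wednesday + 2 = Friday.

Friday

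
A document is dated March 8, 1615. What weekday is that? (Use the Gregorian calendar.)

Sunday

Doomsday rule: the anchor day for the 1600s is Tuesday. For year 15: 15÷12 = 1 r 3, and 3÷4 = 0, so 1+3+0 = 4.
Tuesday + 4 ≡ Saturday — that's 1615's doomsday.
In March the doomsday date is Mar 14.
Mar 8 is 6 days before Mar 14; 6 mod 7 = 6, so Saturday − 6 = Sunday.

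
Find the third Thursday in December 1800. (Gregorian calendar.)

December 18, 1800

December 1, 1800 is a Monday.
The first Thursday is therefore December 4 (3 days later).
The third Thursday is 4 + 2×7 = December 18.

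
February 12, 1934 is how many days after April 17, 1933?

Apr 17, 1933 → May 17, 1933: 30 days (April has 30).
May 17, 1933 → Jun 17, 1933: 31 days (May has 31).
Jun 17, 1933 → Jul 17, 1933: 30 days (June has 30).
Jul 17, 1933 → Aug 17, 1933: 31 days (July has 31).
Aug 17, 1933 → Sep 17, 1933: 31 days (August has 31).
Sep 17, 1933 → Oct 17, 1933: 30 days (September has 30).
Oct 17, 1933 → Nov 17, 1933: 31 days (October has 31).
Nov 17, 1933 → Dec 17, 1933: 30 days (November has 30).
Dec 17, 1933 → Jan 17, 1934: 31 days (December has 31).
Jan 17, 1934 → Feb 12, 1934: 26 days.
Total: 301 days.

301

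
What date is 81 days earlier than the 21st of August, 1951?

−21 → Jul 31, 1951 (end of Jul, 31 days; 60 left).
−31 → Jun 30, 1951 (end of Jun, 30 days; 29 left).
−29 → Jun 1, 1951.

June 1, 1951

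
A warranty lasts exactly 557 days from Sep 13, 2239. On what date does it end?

+366 (one year; includes Feb 29, 2240) → Sep 13, 2240 (191 left).
Sep has 30 days: +18 → Oct 1, 2240 (173 left).
Oct has 31 days: +31 → Nov 1, 2240 (142 left).
Nov has 30 days: +30 → Dec 1, 2240 (112 left).
Dec has 31 days: +31 → Jan 1, 2241 (81 left).
Jan has 31 days: +31 → Feb 1, 2241 (50 left).
Feb has 28 days: +28 → Mar 1, 2241 (22 left).
+22 → Mar 23, 2241.

March 23, 2241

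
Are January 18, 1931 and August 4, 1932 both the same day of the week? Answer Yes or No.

From Jan 18, 1931 to Aug 4, 1932 is 564 days.
564 mod 7 = 4, so they are different weekdays.
(Jan 18, 1931 is a Sunday; Aug 4, 1932 is a Thursday.)

No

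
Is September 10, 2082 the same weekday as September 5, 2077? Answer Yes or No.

From Sep 5, 2077 to Sep 10, 2082 is 1831 days.
1831 mod 7 = 4, so they are different weekdays.
(Sep 5, 2077 is a Sunday; Sep 10, 2082 is a Thursday.)

No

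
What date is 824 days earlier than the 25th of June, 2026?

March 23, 2024

−365 (one year) → Jun 25, 2025 (459 left).
−365 (one year) → Jun 25, 2024 (94 left).
−25 → May 31, 2024 (end of May, 31 days; 69 left).
−31 → Apr 30, 2024 (end of Apr, 30 days; 38 left).
−30 → Mar 31, 2024 (end of Mar, 31 days; 8 left).
−8 → Mar 23, 2024.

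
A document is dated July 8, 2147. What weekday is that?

Saturday

Doomsday rule: the anchor day for the 2100s is Sunday. For year 47: 47÷12 = 3 r 11, and 11÷4 = 2, so 3+11+2 = 16.
Sunday + 16 ≡ Tuesday — that's 2147's doomsday.
In July the doomsday date is Jul 11.
Jul 8 is 3 days before Jul 11; 3 mod 7 = 3, so Tuesday − 3 = Saturday.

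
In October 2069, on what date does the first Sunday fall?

October 1, 2069 is a Tuesday.
The first Sunday is therefore October 6 (5 days later).

October 6, 2069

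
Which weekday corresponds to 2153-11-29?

Thursday

January 1, 2153 is a Monday.
Jan 1, 2153 → Feb 1, 2153: 31 days (January has 31).
Feb 1, 2153 → Mar 1, 2153: 28 days (February has 28).
Mar 1, 2153 → Apr 1, 2153: 31 days (March has 31).
Apr 1, 2153 → May 1, 2153: 30 days (April has 30).
May 1, 2153 → Jun 1, 2153: 31 days (May has 31).
Jun 1, 2153 → Jul 1, 2153: 30 days (June has 30).
Jul 1, 2153 → Aug 1, 2153: 31 days (July has 31).
Aug 1, 2153 → Sep 1, 2153: 31 days (August has 31).
Sep 1, 2153 → Oct 1, 2153: 30 days (September has 30).
Oct 1, 2153 → Nov 1, 2153: 31 days (October has 31).
Nov 1, 2153 → Nov 29, 2153: 28 days.
Total: 332 days.
332 mod 7 = 3, so Monday + 3 = Thursday.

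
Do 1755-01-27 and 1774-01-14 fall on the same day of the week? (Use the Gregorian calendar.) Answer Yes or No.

No

From Jan 27, 1755 to Jan 14, 1774 is 6927 days.
6927 mod 7 = 4, so they are different weekdays.
(Jan 27, 1755 is a Monday; Jan 14, 1774 is a Friday.)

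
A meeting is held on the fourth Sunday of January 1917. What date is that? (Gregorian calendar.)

January 28, 1917

January 1, 1917 is a Monday.
The first Sunday is therefore January 7 (6 days later).
The fourth Sunday is 7 + 3×7 = January 28.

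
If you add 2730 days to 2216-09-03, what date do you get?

February 24, 2224

+365 (one year) → Sep 3, 2217 (2365 left).
+365 (one year) → Sep 3, 2218 (2000 left).
+365 (one year) → Sep 3, 2219 (1635 left).
+366 (one year; includes Feb 29, 2220) → Sep 3, 2220 (1269 left).
+365 (one year) → Sep 3, 2221 (904 left).
+365 (one year) → Sep 3, 2222 (539 left).
+365 (one year) → Sep 3, 2223 (174 left).
Sep has 30 days: +28 → Oct 1, 2223 (146 left).
Oct has 31 days: +31 → Nov 1, 2223 (115 left).
Nov has 30 days: +30 → Dec 1, 2223 (85 left).
Dec has 31 days: +31 → Jan 1, 2224 (54 left).
Jan has 31 days: +31 → Feb 1, 2224 (23 left).
+23 → Feb 24, 2224.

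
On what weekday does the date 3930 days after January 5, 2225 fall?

Saturday

Jan 5, 2225 is a Wednesday.
3930 mod 7 = 3, so 3930 days after a Wednesday is Wednesday + 3 = Saturday.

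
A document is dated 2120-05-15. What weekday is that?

Doomsday rule: the anchor day for the 2100s is Sunday. For year 20: 20÷12 = 1 r 8, and 8÷4 = 2, so 1+8+2 = 11.
Sunday + 11 ≡ Thursday — that's 2120's doomsday.
In May the doomsday date is May 9.
May 15 is 6 days after May 9; 6 mod 7 = 6, so Thursday + 6 = Wednesday.

Wednesday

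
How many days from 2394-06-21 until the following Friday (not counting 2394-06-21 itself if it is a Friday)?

3

Jun 21, 2394 is a Tuesday.
From Tuesday to the next Friday is 3 days.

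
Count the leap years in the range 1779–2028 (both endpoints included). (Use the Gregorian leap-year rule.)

Multiples of 4 in [1779,2028]: 63.
Of those, multiples of 100: 3 (not leap unless ÷400).
Multiples of 400: 1.
Leap years = 63 − 3 + 1 = 61.

61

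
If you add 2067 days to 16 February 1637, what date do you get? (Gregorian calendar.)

October 15, 1642

+365 (one year) → Feb 16, 1638 (1702 left).
+365 (one year) → Feb 16, 1639 (1337 left).
+365 (one year) → Feb 16, 1640 (972 left).
+366 (one year; includes Feb 29, 1640) → Feb 16, 1641 (606 left).
+365 (one year) → Feb 16, 1642 (241 left).
Feb has 28 days: +13 → Mar 1, 1642 (228 left).
Mar has 31 days: +31 → Apr 1, 1642 (197 left).
Apr has 30 days: +30 → May 1, 1642 (167 left).
May has 31 days: +31 → Jun 1, 1642 (136 left).
Jun has 30 days: +30 → Jul 1, 1642 (106 left).
Jul has 31 days: +31 → Aug 1, 1642 (75 left).
Aug has 31 days: +31 → Sep 1, 1642 (44 left).
Sep has 30 days: +30 → Oct 1, 1642 (14 left).
+14 → Oct 15, 1642.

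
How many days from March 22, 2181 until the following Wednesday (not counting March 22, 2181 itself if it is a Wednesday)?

Mar 22, 2181 is a Thursday.
From Thursday to the next Wednesday is 6 days.

6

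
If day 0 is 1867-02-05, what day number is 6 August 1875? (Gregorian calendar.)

3104

Feb 5, 1867 → Feb 5, 1868: 365 days.
Feb 5, 1868 → Feb 5, 1869: 366 days (Feb 29, 1868 is in that span).
Feb 5, 1869 → Feb 5, 1870: 365 days.
Feb 5, 1870 → Feb 5, 1871: 365 days.
Feb 5, 1871 → Feb 5, 1872: 365 days.
Feb 5, 1872 → Feb 5, 1873: 366 days (Feb 29, 1872 is in that span).
Feb 5, 1873 → Feb 5, 1874: 365 days.
Feb 5, 1874 → Feb 5, 1875: 365 days.
Feb 5, 1875 → Mar 5, 1875: 28 days (February has 28).
Mar 5, 1875 → Apr 5, 1875: 31 days (March has 31).
Apr 5, 1875 → May 5, 1875: 30 days (April has 30).
May 5, 1875 → Jun 5, 1875: 31 days (May has 31).
Jun 5, 1875 → Jul 5, 1875: 30 days (June has 30).
Jul 5, 1875 → Aug 5, 1875: 31 days (July has 31).
Aug 5, 1875 → Aug 6, 1875: 1 days.
Total: 3104 days.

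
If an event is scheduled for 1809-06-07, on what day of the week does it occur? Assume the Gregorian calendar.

Doomsday rule: the anchor day for the 1800s is Friday. For year 09: 9÷12 = 0 r 9, and 9÷4 = 2, so 0+9+2 = 11.
Friday + 11 ≡ Tuesday — that's 1809's doomsday.
In June the doomsday date is Jun 6.
Jun 7 is 1 day after Jun 6; 1 mod 7 = 1, so Tuesday + 1 = Wednesday.

Wednesday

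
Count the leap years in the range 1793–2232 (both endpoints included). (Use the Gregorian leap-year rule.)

Multiples of 4 in [1793,2232]: 110.
Of those, multiples of 100: 5 (not leap unless ÷400).
Multiples of 400: 1.
Leap years = 110 − 5 + 1 = 106.

106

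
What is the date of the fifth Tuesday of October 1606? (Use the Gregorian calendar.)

October 31, 1606

October 1, 1606 is a Sunday.
The first Tuesday is therefore October 3 (2 days later).
The fifth Tuesday is 3 + 4×7 = October 31.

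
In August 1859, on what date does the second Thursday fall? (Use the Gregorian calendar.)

August 11, 1859

August 1, 1859 is a Monday.
The first Thursday is therefore August 4 (3 days later).
The second Thursday is 4 + 1×7 = August 11.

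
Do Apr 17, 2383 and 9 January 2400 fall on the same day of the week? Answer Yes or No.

Yes

From Apr 17, 2383 to Jan 9, 2400 is 6111 days.
6111 mod 7 = 0, so they are the same weekday.
(Apr 17, 2383 is a Sunday; Jan 9, 2400 is a Sunday.)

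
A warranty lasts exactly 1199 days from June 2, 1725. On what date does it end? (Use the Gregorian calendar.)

September 13, 1728

+365 (one year) → Jun 2, 1726 (834 left).
+365 (one year) → Jun 2, 1727 (469 left).
+366 (one year; includes Feb 29, 1728) → Jun 2, 1728 (103 left).
Jun has 30 days: +29 → Jul 1, 1728 (74 left).
Jul has 31 days: +31 → Aug 1, 1728 (43 left).
Aug has 31 days: +31 → Sep 1, 1728 (12 left).
+12 → Sep 13, 1728.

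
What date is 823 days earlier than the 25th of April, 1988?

−366 (one year; includes Feb 29, 1988) → Apr 25, 1987 (457 left).
−365 (one year) → Apr 25, 1986 (92 left).
−25 → Mar 31, 1986 (end of Mar, 31 days; 67 left).
−31 → Feb 28, 1986 (end of Feb, 28 days; 36 left).
−28 → Jan 31, 1986 (end of Jan, 31 days; 8 left).
−8 → Jan 23, 1986.

January 23, 1986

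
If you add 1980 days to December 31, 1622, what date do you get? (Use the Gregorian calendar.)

+365 (one year) → Dec 31, 1623 (1615 left).
+366 (one year; includes Feb 29, 1624) → Dec 31, 1624 (1249 left).
+365 (one year) → Dec 31, 1625 (884 left).
+365 (one year) → Dec 31, 1626 (519 left).
+365 (one year) → Dec 31, 1627 (154 left).
Dec has 31 days: +1 → Jan 1, 1628 (153 left).
Jan has 31 days: +31 → Feb 1, 1628 (122 left).
Feb has 29 days: +29 → Mar 1, 1628 (93 left).
Mar has 31 days: +31 → Apr 1, 1628 (62 left).
Apr has 30 days: +30 → May 1, 1628 (32 left).
May has 31 days: +31 → Jun 1, 1628 (1 left).
+1 → Jun 2, 1628.

June 2, 1628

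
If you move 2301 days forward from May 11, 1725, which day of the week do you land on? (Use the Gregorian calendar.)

First find the weekday of May 11, 1725. Doomsday rule: the anchor day for the 1700s is Sunday. For year 25: 25÷12 = 2 r 1, and 1÷4 = 0, so 2+1+0 = 3.
Sunday + 3 ≡ Wednesday — that's 1725's doomsday.
In May the doomsday date is May 9.
May 11 is 2 days after May 9; 2 mod 7 = 2, so Wednesday + 2 = Friday.
2301 mod 7 = 5, so 2301 days after a Friday is Friday + 5 = Wednesday.

Wednesday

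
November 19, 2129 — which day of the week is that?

Doomsday rule: the anchor day for the 2100s is Sunday. For year 29: 29÷12 = 2 r 5, and 5÷4 = 1, so 2+5+1 = 8.
Sunday + 8 ≡ Monday — that's 2129's doomsday.
In November the doomsday date is Nov 7.
Nov 19 is 12 days after Nov 7; 12 mod 7 = 5, so Monday + 5 = Saturday.

Saturday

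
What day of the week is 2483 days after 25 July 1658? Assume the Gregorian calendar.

Jul 25, 1658 is a Thursday.
2483 mod 7 = 5, so 2483 days after a Thursday is Thursday + 5 = Tuesday.

Tuesday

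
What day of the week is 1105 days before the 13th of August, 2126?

Wednesday

First find the weekday of Aug 13, 2126. Doomsday rule: the anchor day for the 2100s is Sunday. For year 26: 26÷12 = 2 r 2, and 2÷4 = 0, so 2+2+0 = 4.
Sunday + 4 ≡ Thursday — that's 2126's doomsday.
In August the doomsday date is Aug 8.
Aug 13 is 5 days after Aug 8; 5 mod 7 = 5, so Thursday + 5 = Tuesday.
1105 mod 7 = 6, so 1105 days before a Tuesday is Tuesday − 6 = Wednesday.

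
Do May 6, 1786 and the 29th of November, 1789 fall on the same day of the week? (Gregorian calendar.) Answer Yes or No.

No

From May 6, 1786 to Nov 29, 1789 is 1303 days.
1303 mod 7 = 1, so they are different weekdays.
(May 6, 1786 is a Saturday; Nov 29, 1789 is a Sunday.)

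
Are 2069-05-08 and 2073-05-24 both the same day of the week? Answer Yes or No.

Yes

From May 8, 2069 to May 24, 2073 is 1477 days.
1477 mod 7 = 0, so they are the same weekday.
(May 8, 2069 is a Wednesday; May 24, 2073 is a Wednesday.)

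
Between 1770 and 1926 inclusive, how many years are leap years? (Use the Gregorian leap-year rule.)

Multiples of 4 in [1770,1926]: 39.
Of those, multiples of 100: 2 (not leap unless ÷400).
Multiples of 400: 0.
Leap years = 39 − 2 + 0 = 37.

37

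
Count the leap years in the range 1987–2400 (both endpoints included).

101

Multiples of 4 in [1987,2400]: 104.
Of those, multiples of 100: 5 (not leap unless ÷400).
Multiples of 400: 2.
Leap years = 104 − 5 + 2 = 101.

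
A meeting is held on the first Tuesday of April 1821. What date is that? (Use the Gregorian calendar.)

April 3, 1821

April 1, 1821 is a Sunday.
The first Tuesday is therefore April 3 (2 days later).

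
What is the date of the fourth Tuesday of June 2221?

June 26, 2221

June 1, 2221 is a Friday.
The first Tuesday is therefore June 5 (4 days later).
The fourth Tuesday is 5 + 3×7 = June 26.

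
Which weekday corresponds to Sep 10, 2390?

Doomsday rule: the anchor day for the 2300s is Wednesday. For year 90: 90÷12 = 7 r 6, and 6÷4 = 1, so 7+6+1 = 14.
Wednesday + 14 ≡ Wednesday — that's 2390's doomsday.
In September the doomsday date is Sep 5.
Sep 10 is 5 days after Sep 5; 5 mod 7 = 5, so Wednesday + 5 = Monday.

Monday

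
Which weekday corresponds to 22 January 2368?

Monday

Doomsday rule: the anchor day for the 2300s is Wednesday. For year 68: 68÷12 = 5 r 8, and 8÷4 = 2, so 5+8+2 = 15.
Wednesday + 15 ≡ Thursday — that's 2368's doomsday.
In January the doomsday date is Jan 4 (2368 is a leap year (divisible by 4)).
Jan 22 is 18 days after Jan 4; 18 mod 7 = 4, so Thursday + 4 = Monday.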